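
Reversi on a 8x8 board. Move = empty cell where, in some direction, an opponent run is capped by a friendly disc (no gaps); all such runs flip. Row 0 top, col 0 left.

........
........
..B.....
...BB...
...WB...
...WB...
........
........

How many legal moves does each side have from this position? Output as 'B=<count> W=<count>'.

-- B to move --
(3,2): flips 1 -> legal
(4,2): flips 1 -> legal
(5,2): flips 2 -> legal
(6,2): flips 1 -> legal
(6,3): flips 2 -> legal
(6,4): no bracket -> illegal
B mobility = 5
-- W to move --
(1,1): no bracket -> illegal
(1,2): no bracket -> illegal
(1,3): no bracket -> illegal
(2,1): no bracket -> illegal
(2,3): flips 1 -> legal
(2,4): no bracket -> illegal
(2,5): flips 1 -> legal
(3,1): no bracket -> illegal
(3,2): no bracket -> illegal
(3,5): flips 1 -> legal
(4,2): no bracket -> illegal
(4,5): flips 1 -> legal
(5,5): flips 1 -> legal
(6,3): no bracket -> illegal
(6,4): no bracket -> illegal
(6,5): flips 1 -> legal
W mobility = 6

Answer: B=5 W=6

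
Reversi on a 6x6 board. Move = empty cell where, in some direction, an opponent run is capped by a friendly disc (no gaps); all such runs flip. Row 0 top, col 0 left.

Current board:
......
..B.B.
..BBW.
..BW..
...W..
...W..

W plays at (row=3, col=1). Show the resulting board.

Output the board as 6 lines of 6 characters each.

Answer: ......
..B.B.
..BBW.
.WWW..
...W..
...W..

Derivation:
Place W at (3,1); scan 8 dirs for brackets.
Dir NW: first cell '.' (not opp) -> no flip
Dir N: first cell '.' (not opp) -> no flip
Dir NE: opp run (2,2), next='.' -> no flip
Dir W: first cell '.' (not opp) -> no flip
Dir E: opp run (3,2) capped by W -> flip
Dir SW: first cell '.' (not opp) -> no flip
Dir S: first cell '.' (not opp) -> no flip
Dir SE: first cell '.' (not opp) -> no flip
All flips: (3,2)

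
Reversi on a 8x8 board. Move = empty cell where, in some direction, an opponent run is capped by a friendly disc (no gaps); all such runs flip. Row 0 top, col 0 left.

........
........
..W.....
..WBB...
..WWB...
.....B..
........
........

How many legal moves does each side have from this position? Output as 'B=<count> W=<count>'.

-- B to move --
(1,1): flips 1 -> legal
(1,2): no bracket -> illegal
(1,3): no bracket -> illegal
(2,1): no bracket -> illegal
(2,3): no bracket -> illegal
(3,1): flips 1 -> legal
(4,1): flips 2 -> legal
(5,1): flips 1 -> legal
(5,2): flips 1 -> legal
(5,3): flips 1 -> legal
(5,4): no bracket -> illegal
B mobility = 6
-- W to move --
(2,3): flips 1 -> legal
(2,4): flips 1 -> legal
(2,5): flips 1 -> legal
(3,5): flips 2 -> legal
(4,5): flips 1 -> legal
(4,6): no bracket -> illegal
(5,3): no bracket -> illegal
(5,4): no bracket -> illegal
(5,6): no bracket -> illegal
(6,4): no bracket -> illegal
(6,5): no bracket -> illegal
(6,6): flips 3 -> legal
W mobility = 6

Answer: B=6 W=6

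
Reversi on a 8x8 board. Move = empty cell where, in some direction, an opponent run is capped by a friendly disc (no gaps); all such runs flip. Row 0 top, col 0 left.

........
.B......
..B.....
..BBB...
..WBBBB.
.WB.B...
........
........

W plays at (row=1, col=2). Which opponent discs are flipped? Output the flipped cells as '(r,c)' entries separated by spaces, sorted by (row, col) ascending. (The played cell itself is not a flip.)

Answer: (2,2) (3,2)

Derivation:
Dir NW: first cell '.' (not opp) -> no flip
Dir N: first cell '.' (not opp) -> no flip
Dir NE: first cell '.' (not opp) -> no flip
Dir W: opp run (1,1), next='.' -> no flip
Dir E: first cell '.' (not opp) -> no flip
Dir SW: first cell '.' (not opp) -> no flip
Dir S: opp run (2,2) (3,2) capped by W -> flip
Dir SE: first cell '.' (not opp) -> no flip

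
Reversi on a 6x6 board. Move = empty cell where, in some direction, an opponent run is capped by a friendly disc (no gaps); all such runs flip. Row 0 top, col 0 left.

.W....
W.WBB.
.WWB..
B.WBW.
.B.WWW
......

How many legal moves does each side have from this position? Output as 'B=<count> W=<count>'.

-- B to move --
(0,0): no bracket -> illegal
(0,2): no bracket -> illegal
(0,3): flips 2 -> legal
(1,1): flips 2 -> legal
(2,0): flips 2 -> legal
(2,4): no bracket -> illegal
(2,5): no bracket -> illegal
(3,1): flips 2 -> legal
(3,5): flips 1 -> legal
(4,2): no bracket -> illegal
(5,2): no bracket -> illegal
(5,3): flips 1 -> legal
(5,4): no bracket -> illegal
(5,5): flips 1 -> legal
B mobility = 7
-- W to move --
(0,2): no bracket -> illegal
(0,3): flips 3 -> legal
(0,4): flips 1 -> legal
(0,5): flips 2 -> legal
(1,5): flips 2 -> legal
(2,0): no bracket -> illegal
(2,4): flips 1 -> legal
(2,5): no bracket -> illegal
(3,1): no bracket -> illegal
(4,0): no bracket -> illegal
(4,2): no bracket -> illegal
(5,0): flips 1 -> legal
(5,1): no bracket -> illegal
(5,2): no bracket -> illegal
W mobility = 6

Answer: B=7 W=6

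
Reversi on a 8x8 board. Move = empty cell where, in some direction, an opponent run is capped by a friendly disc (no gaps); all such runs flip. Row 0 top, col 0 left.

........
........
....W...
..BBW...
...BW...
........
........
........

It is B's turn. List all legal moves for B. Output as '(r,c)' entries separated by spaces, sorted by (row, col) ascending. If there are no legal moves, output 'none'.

Answer: (1,5) (2,5) (3,5) (4,5) (5,5)

Derivation:
(1,3): no bracket -> illegal
(1,4): no bracket -> illegal
(1,5): flips 1 -> legal
(2,3): no bracket -> illegal
(2,5): flips 1 -> legal
(3,5): flips 1 -> legal
(4,5): flips 1 -> legal
(5,3): no bracket -> illegal
(5,4): no bracket -> illegal
(5,5): flips 1 -> legal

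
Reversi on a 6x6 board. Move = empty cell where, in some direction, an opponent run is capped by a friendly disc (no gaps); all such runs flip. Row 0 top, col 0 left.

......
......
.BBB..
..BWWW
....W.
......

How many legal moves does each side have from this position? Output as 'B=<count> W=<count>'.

Answer: B=3 W=4

Derivation:
-- B to move --
(2,4): no bracket -> illegal
(2,5): no bracket -> illegal
(4,2): no bracket -> illegal
(4,3): flips 1 -> legal
(4,5): flips 1 -> legal
(5,3): no bracket -> illegal
(5,4): no bracket -> illegal
(5,5): flips 2 -> legal
B mobility = 3
-- W to move --
(1,0): no bracket -> illegal
(1,1): flips 1 -> legal
(1,2): flips 1 -> legal
(1,3): flips 1 -> legal
(1,4): no bracket -> illegal
(2,0): no bracket -> illegal
(2,4): no bracket -> illegal
(3,0): no bracket -> illegal
(3,1): flips 1 -> legal
(4,1): no bracket -> illegal
(4,2): no bracket -> illegal
(4,3): no bracket -> illegal
W mobility = 4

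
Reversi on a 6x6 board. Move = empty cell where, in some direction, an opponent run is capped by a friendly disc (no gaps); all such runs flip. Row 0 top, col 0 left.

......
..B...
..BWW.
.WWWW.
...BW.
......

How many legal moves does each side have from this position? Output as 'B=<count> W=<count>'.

Answer: B=7 W=9

Derivation:
-- B to move --
(1,3): flips 2 -> legal
(1,4): no bracket -> illegal
(1,5): no bracket -> illegal
(2,0): no bracket -> illegal
(2,1): flips 1 -> legal
(2,5): flips 3 -> legal
(3,0): no bracket -> illegal
(3,5): no bracket -> illegal
(4,0): flips 1 -> legal
(4,1): no bracket -> illegal
(4,2): flips 1 -> legal
(4,5): flips 3 -> legal
(5,3): no bracket -> illegal
(5,4): no bracket -> illegal
(5,5): flips 2 -> legal
B mobility = 7
-- W to move --
(0,1): flips 1 -> legal
(0,2): flips 2 -> legal
(0,3): no bracket -> illegal
(1,1): flips 1 -> legal
(1,3): flips 1 -> legal
(2,1): flips 1 -> legal
(4,2): flips 1 -> legal
(5,2): flips 1 -> legal
(5,3): flips 1 -> legal
(5,4): flips 1 -> legal
W mobility = 9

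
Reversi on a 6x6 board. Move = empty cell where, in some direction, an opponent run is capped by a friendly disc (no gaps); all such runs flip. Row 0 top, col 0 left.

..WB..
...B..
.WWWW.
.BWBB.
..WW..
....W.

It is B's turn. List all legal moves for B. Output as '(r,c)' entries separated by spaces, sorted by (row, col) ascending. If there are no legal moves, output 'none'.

(0,1): flips 1 -> legal
(1,0): no bracket -> illegal
(1,1): flips 2 -> legal
(1,2): flips 1 -> legal
(1,4): flips 1 -> legal
(1,5): flips 1 -> legal
(2,0): no bracket -> illegal
(2,5): no bracket -> illegal
(3,0): no bracket -> illegal
(3,5): flips 1 -> legal
(4,1): no bracket -> illegal
(4,4): no bracket -> illegal
(4,5): no bracket -> illegal
(5,1): flips 1 -> legal
(5,2): flips 1 -> legal
(5,3): flips 2 -> legal
(5,5): no bracket -> illegal

Answer: (0,1) (1,1) (1,2) (1,4) (1,5) (3,5) (5,1) (5,2) (5,3)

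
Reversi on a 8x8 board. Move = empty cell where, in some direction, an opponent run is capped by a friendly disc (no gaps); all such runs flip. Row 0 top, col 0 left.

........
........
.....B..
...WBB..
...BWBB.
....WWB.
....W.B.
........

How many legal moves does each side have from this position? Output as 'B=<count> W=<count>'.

-- B to move --
(2,2): flips 3 -> legal
(2,3): flips 1 -> legal
(2,4): no bracket -> illegal
(3,2): flips 1 -> legal
(4,2): no bracket -> illegal
(5,3): flips 3 -> legal
(6,3): flips 1 -> legal
(6,5): flips 2 -> legal
(7,3): flips 2 -> legal
(7,4): flips 3 -> legal
(7,5): no bracket -> illegal
B mobility = 8
-- W to move --
(1,4): no bracket -> illegal
(1,5): flips 3 -> legal
(1,6): no bracket -> illegal
(2,3): no bracket -> illegal
(2,4): flips 1 -> legal
(2,6): flips 1 -> legal
(3,2): flips 1 -> legal
(3,6): flips 3 -> legal
(3,7): flips 1 -> legal
(4,2): flips 1 -> legal
(4,7): flips 2 -> legal
(5,2): no bracket -> illegal
(5,3): flips 1 -> legal
(5,7): flips 1 -> legal
(6,5): no bracket -> illegal
(6,7): no bracket -> illegal
(7,5): no bracket -> illegal
(7,6): no bracket -> illegal
(7,7): flips 1 -> legal
W mobility = 11

Answer: B=8 W=11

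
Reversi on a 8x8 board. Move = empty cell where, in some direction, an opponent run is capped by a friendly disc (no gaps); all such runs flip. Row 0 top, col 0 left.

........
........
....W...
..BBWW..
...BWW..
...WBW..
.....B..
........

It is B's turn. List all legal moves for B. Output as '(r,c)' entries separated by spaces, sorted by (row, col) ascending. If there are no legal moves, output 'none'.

Answer: (1,4) (1,5) (2,5) (3,6) (4,6) (5,2) (5,6) (6,3) (6,6)

Derivation:
(1,3): no bracket -> illegal
(1,4): flips 3 -> legal
(1,5): flips 1 -> legal
(2,3): no bracket -> illegal
(2,5): flips 4 -> legal
(2,6): no bracket -> illegal
(3,6): flips 3 -> legal
(4,2): no bracket -> illegal
(4,6): flips 2 -> legal
(5,2): flips 1 -> legal
(5,6): flips 1 -> legal
(6,2): no bracket -> illegal
(6,3): flips 1 -> legal
(6,4): no bracket -> illegal
(6,6): flips 2 -> legal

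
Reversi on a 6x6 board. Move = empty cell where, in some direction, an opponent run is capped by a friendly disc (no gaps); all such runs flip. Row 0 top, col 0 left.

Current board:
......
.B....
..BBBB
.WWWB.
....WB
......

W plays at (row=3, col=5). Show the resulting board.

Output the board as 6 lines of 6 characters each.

Answer: ......
.B....
..BBBB
.WWWWW
....WB
......

Derivation:
Place W at (3,5); scan 8 dirs for brackets.
Dir NW: opp run (2,4), next='.' -> no flip
Dir N: opp run (2,5), next='.' -> no flip
Dir NE: edge -> no flip
Dir W: opp run (3,4) capped by W -> flip
Dir E: edge -> no flip
Dir SW: first cell 'W' (not opp) -> no flip
Dir S: opp run (4,5), next='.' -> no flip
Dir SE: edge -> no flip
All flips: (3,4)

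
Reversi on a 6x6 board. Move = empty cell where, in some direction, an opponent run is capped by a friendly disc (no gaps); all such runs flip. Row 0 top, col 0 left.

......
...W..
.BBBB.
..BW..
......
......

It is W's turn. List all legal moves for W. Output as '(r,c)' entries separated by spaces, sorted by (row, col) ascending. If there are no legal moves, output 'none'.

Answer: (1,1) (1,5) (3,1) (3,5)

Derivation:
(1,0): no bracket -> illegal
(1,1): flips 1 -> legal
(1,2): no bracket -> illegal
(1,4): no bracket -> illegal
(1,5): flips 1 -> legal
(2,0): no bracket -> illegal
(2,5): no bracket -> illegal
(3,0): no bracket -> illegal
(3,1): flips 2 -> legal
(3,4): no bracket -> illegal
(3,5): flips 1 -> legal
(4,1): no bracket -> illegal
(4,2): no bracket -> illegal
(4,3): no bracket -> illegal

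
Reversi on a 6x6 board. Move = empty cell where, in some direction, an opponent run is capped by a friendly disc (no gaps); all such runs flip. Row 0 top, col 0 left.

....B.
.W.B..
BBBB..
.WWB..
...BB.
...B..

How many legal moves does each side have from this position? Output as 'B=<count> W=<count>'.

-- B to move --
(0,0): flips 1 -> legal
(0,1): flips 1 -> legal
(0,2): flips 1 -> legal
(1,0): no bracket -> illegal
(1,2): no bracket -> illegal
(3,0): flips 2 -> legal
(4,0): flips 1 -> legal
(4,1): flips 2 -> legal
(4,2): flips 2 -> legal
B mobility = 7
-- W to move --
(0,2): no bracket -> illegal
(0,3): no bracket -> illegal
(0,5): no bracket -> illegal
(1,0): flips 1 -> legal
(1,2): flips 1 -> legal
(1,4): flips 1 -> legal
(1,5): no bracket -> illegal
(2,4): no bracket -> illegal
(3,0): no bracket -> illegal
(3,4): flips 1 -> legal
(3,5): no bracket -> illegal
(4,2): no bracket -> illegal
(4,5): no bracket -> illegal
(5,2): no bracket -> illegal
(5,4): flips 1 -> legal
(5,5): flips 3 -> legal
W mobility = 6

Answer: B=7 W=6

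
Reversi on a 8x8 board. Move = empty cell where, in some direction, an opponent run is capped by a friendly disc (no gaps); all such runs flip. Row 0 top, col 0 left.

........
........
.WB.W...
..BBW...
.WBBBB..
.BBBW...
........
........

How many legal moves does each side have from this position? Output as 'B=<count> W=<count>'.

Answer: B=15 W=9

Derivation:
-- B to move --
(1,0): flips 1 -> legal
(1,1): no bracket -> illegal
(1,2): no bracket -> illegal
(1,3): no bracket -> illegal
(1,4): flips 2 -> legal
(1,5): flips 1 -> legal
(2,0): flips 1 -> legal
(2,3): flips 1 -> legal
(2,5): flips 1 -> legal
(3,0): flips 1 -> legal
(3,1): flips 1 -> legal
(3,5): flips 1 -> legal
(4,0): flips 1 -> legal
(5,0): flips 1 -> legal
(5,5): flips 1 -> legal
(6,3): flips 1 -> legal
(6,4): flips 1 -> legal
(6,5): flips 1 -> legal
B mobility = 15
-- W to move --
(1,1): no bracket -> illegal
(1,2): no bracket -> illegal
(1,3): no bracket -> illegal
(2,3): flips 2 -> legal
(3,1): flips 2 -> legal
(3,5): no bracket -> illegal
(3,6): flips 1 -> legal
(4,0): no bracket -> illegal
(4,6): flips 4 -> legal
(5,0): flips 3 -> legal
(5,5): no bracket -> illegal
(5,6): flips 1 -> legal
(6,0): flips 3 -> legal
(6,1): flips 3 -> legal
(6,2): no bracket -> illegal
(6,3): flips 1 -> legal
(6,4): no bracket -> illegal
W mobility = 9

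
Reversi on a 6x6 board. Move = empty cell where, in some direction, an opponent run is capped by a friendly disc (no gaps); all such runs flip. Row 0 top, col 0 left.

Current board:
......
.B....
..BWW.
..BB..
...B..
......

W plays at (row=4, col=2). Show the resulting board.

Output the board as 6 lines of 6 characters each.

Answer: ......
.B....
..BWW.
..BW..
..WB..
......

Derivation:
Place W at (4,2); scan 8 dirs for brackets.
Dir NW: first cell '.' (not opp) -> no flip
Dir N: opp run (3,2) (2,2), next='.' -> no flip
Dir NE: opp run (3,3) capped by W -> flip
Dir W: first cell '.' (not opp) -> no flip
Dir E: opp run (4,3), next='.' -> no flip
Dir SW: first cell '.' (not opp) -> no flip
Dir S: first cell '.' (not opp) -> no flip
Dir SE: first cell '.' (not opp) -> no flip
All flips: (3,3)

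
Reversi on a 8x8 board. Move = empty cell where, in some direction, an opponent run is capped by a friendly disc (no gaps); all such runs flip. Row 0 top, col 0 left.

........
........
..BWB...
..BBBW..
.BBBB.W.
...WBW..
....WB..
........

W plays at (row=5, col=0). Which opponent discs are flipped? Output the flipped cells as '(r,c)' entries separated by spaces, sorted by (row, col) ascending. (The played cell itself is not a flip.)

Answer: (3,2) (4,1)

Derivation:
Dir NW: edge -> no flip
Dir N: first cell '.' (not opp) -> no flip
Dir NE: opp run (4,1) (3,2) capped by W -> flip
Dir W: edge -> no flip
Dir E: first cell '.' (not opp) -> no flip
Dir SW: edge -> no flip
Dir S: first cell '.' (not opp) -> no flip
Dir SE: first cell '.' (not opp) -> no flip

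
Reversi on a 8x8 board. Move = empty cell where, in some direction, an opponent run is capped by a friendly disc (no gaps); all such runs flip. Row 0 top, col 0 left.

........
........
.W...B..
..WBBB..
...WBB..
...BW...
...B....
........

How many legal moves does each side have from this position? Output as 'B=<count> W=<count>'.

Answer: B=5 W=8

Derivation:
-- B to move --
(1,0): no bracket -> illegal
(1,1): no bracket -> illegal
(1,2): no bracket -> illegal
(2,0): no bracket -> illegal
(2,2): no bracket -> illegal
(2,3): no bracket -> illegal
(3,0): no bracket -> illegal
(3,1): flips 1 -> legal
(4,1): no bracket -> illegal
(4,2): flips 1 -> legal
(5,2): flips 1 -> legal
(5,5): flips 1 -> legal
(6,4): flips 1 -> legal
(6,5): no bracket -> illegal
B mobility = 5
-- W to move --
(1,4): no bracket -> illegal
(1,5): no bracket -> illegal
(1,6): flips 2 -> legal
(2,2): no bracket -> illegal
(2,3): flips 1 -> legal
(2,4): flips 2 -> legal
(2,6): no bracket -> illegal
(3,6): flips 4 -> legal
(4,2): no bracket -> illegal
(4,6): flips 2 -> legal
(5,2): flips 1 -> legal
(5,5): no bracket -> illegal
(5,6): no bracket -> illegal
(6,2): no bracket -> illegal
(6,4): no bracket -> illegal
(7,2): flips 1 -> legal
(7,3): flips 2 -> legal
(7,4): no bracket -> illegal
W mobility = 8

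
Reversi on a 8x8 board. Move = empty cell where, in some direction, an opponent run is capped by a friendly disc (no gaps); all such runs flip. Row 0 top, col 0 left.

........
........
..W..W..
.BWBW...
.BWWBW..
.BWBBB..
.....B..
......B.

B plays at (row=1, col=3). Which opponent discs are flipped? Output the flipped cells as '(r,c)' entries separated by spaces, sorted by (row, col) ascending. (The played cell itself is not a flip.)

Answer: (2,2)

Derivation:
Dir NW: first cell '.' (not opp) -> no flip
Dir N: first cell '.' (not opp) -> no flip
Dir NE: first cell '.' (not opp) -> no flip
Dir W: first cell '.' (not opp) -> no flip
Dir E: first cell '.' (not opp) -> no flip
Dir SW: opp run (2,2) capped by B -> flip
Dir S: first cell '.' (not opp) -> no flip
Dir SE: first cell '.' (not opp) -> no flip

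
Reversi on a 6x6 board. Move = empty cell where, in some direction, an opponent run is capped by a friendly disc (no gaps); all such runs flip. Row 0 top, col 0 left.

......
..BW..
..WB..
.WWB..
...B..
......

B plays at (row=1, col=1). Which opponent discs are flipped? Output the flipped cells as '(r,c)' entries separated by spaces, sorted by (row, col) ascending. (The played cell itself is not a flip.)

Dir NW: first cell '.' (not opp) -> no flip
Dir N: first cell '.' (not opp) -> no flip
Dir NE: first cell '.' (not opp) -> no flip
Dir W: first cell '.' (not opp) -> no flip
Dir E: first cell 'B' (not opp) -> no flip
Dir SW: first cell '.' (not opp) -> no flip
Dir S: first cell '.' (not opp) -> no flip
Dir SE: opp run (2,2) capped by B -> flip

Answer: (2,2)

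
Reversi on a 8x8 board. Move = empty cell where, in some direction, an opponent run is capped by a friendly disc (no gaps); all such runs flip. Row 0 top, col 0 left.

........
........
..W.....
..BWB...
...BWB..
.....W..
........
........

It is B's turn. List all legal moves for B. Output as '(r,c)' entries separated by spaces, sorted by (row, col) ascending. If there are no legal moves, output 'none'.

Answer: (1,2) (2,3) (5,4) (6,5)

Derivation:
(1,1): no bracket -> illegal
(1,2): flips 1 -> legal
(1,3): no bracket -> illegal
(2,1): no bracket -> illegal
(2,3): flips 1 -> legal
(2,4): no bracket -> illegal
(3,1): no bracket -> illegal
(3,5): no bracket -> illegal
(4,2): no bracket -> illegal
(4,6): no bracket -> illegal
(5,3): no bracket -> illegal
(5,4): flips 1 -> legal
(5,6): no bracket -> illegal
(6,4): no bracket -> illegal
(6,5): flips 1 -> legal
(6,6): no bracket -> illegal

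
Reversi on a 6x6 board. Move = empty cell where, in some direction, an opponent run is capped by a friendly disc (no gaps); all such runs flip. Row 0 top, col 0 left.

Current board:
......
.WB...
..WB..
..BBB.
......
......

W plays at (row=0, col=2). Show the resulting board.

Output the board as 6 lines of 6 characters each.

Answer: ..W...
.WW...
..WB..
..BBB.
......
......

Derivation:
Place W at (0,2); scan 8 dirs for brackets.
Dir NW: edge -> no flip
Dir N: edge -> no flip
Dir NE: edge -> no flip
Dir W: first cell '.' (not opp) -> no flip
Dir E: first cell '.' (not opp) -> no flip
Dir SW: first cell 'W' (not opp) -> no flip
Dir S: opp run (1,2) capped by W -> flip
Dir SE: first cell '.' (not opp) -> no flip
All flips: (1,2)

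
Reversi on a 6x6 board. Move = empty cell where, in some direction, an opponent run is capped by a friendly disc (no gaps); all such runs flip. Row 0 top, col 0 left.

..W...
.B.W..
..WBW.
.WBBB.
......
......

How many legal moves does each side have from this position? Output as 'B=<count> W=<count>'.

-- B to move --
(0,1): no bracket -> illegal
(0,3): flips 1 -> legal
(0,4): no bracket -> illegal
(1,2): flips 1 -> legal
(1,4): flips 1 -> legal
(1,5): flips 1 -> legal
(2,0): no bracket -> illegal
(2,1): flips 1 -> legal
(2,5): flips 1 -> legal
(3,0): flips 1 -> legal
(3,5): no bracket -> illegal
(4,0): no bracket -> illegal
(4,1): no bracket -> illegal
(4,2): no bracket -> illegal
B mobility = 7
-- W to move --
(0,0): flips 1 -> legal
(0,1): no bracket -> illegal
(1,0): no bracket -> illegal
(1,2): no bracket -> illegal
(1,4): no bracket -> illegal
(2,0): flips 1 -> legal
(2,1): no bracket -> illegal
(2,5): no bracket -> illegal
(3,5): flips 3 -> legal
(4,1): no bracket -> illegal
(4,2): flips 2 -> legal
(4,3): flips 2 -> legal
(4,4): flips 2 -> legal
(4,5): no bracket -> illegal
W mobility = 6

Answer: B=7 W=6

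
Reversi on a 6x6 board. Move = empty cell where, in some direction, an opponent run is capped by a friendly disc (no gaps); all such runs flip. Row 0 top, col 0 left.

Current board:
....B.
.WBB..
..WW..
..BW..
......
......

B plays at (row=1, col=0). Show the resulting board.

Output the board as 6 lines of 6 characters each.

Place B at (1,0); scan 8 dirs for brackets.
Dir NW: edge -> no flip
Dir N: first cell '.' (not opp) -> no flip
Dir NE: first cell '.' (not opp) -> no flip
Dir W: edge -> no flip
Dir E: opp run (1,1) capped by B -> flip
Dir SW: edge -> no flip
Dir S: first cell '.' (not opp) -> no flip
Dir SE: first cell '.' (not opp) -> no flip
All flips: (1,1)

Answer: ....B.
BBBB..
..WW..
..BW..
......
......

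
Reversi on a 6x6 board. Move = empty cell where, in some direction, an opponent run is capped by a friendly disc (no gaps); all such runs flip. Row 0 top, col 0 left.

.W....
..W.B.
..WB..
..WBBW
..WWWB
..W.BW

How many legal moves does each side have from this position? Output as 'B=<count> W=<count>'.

-- B to move --
(0,0): no bracket -> illegal
(0,2): no bracket -> illegal
(0,3): no bracket -> illegal
(1,0): no bracket -> illegal
(1,1): flips 1 -> legal
(1,3): no bracket -> illegal
(2,1): flips 3 -> legal
(2,4): no bracket -> illegal
(2,5): flips 1 -> legal
(3,1): flips 1 -> legal
(4,1): flips 4 -> legal
(5,1): flips 1 -> legal
(5,3): flips 1 -> legal
B mobility = 7
-- W to move --
(0,3): no bracket -> illegal
(0,4): no bracket -> illegal
(0,5): flips 2 -> legal
(1,3): flips 2 -> legal
(1,5): no bracket -> illegal
(2,4): flips 3 -> legal
(2,5): flips 1 -> legal
(5,3): flips 1 -> legal
W mobility = 5

Answer: B=7 W=5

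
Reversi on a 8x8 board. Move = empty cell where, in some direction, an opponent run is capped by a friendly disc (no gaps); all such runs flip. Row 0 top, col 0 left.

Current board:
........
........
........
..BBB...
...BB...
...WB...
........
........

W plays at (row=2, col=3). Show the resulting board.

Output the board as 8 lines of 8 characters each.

Answer: ........
........
...W....
..BWB...
...WB...
...WB...
........
........

Derivation:
Place W at (2,3); scan 8 dirs for brackets.
Dir NW: first cell '.' (not opp) -> no flip
Dir N: first cell '.' (not opp) -> no flip
Dir NE: first cell '.' (not opp) -> no flip
Dir W: first cell '.' (not opp) -> no flip
Dir E: first cell '.' (not opp) -> no flip
Dir SW: opp run (3,2), next='.' -> no flip
Dir S: opp run (3,3) (4,3) capped by W -> flip
Dir SE: opp run (3,4), next='.' -> no flip
All flips: (3,3) (4,3)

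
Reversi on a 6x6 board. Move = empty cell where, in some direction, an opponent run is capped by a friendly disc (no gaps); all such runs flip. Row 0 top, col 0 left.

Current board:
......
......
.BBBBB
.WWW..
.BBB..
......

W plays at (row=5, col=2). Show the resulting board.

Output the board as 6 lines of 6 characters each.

Answer: ......
......
.BBBBB
.WWW..
.BWB..
..W...

Derivation:
Place W at (5,2); scan 8 dirs for brackets.
Dir NW: opp run (4,1), next='.' -> no flip
Dir N: opp run (4,2) capped by W -> flip
Dir NE: opp run (4,3), next='.' -> no flip
Dir W: first cell '.' (not opp) -> no flip
Dir E: first cell '.' (not opp) -> no flip
Dir SW: edge -> no flip
Dir S: edge -> no flip
Dir SE: edge -> no flip
All flips: (4,2)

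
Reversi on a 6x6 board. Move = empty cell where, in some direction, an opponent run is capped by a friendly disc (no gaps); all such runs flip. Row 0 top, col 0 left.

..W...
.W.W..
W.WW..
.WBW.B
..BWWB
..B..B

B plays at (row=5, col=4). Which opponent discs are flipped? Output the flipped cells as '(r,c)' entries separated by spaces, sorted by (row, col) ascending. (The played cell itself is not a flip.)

Answer: (4,3)

Derivation:
Dir NW: opp run (4,3) capped by B -> flip
Dir N: opp run (4,4), next='.' -> no flip
Dir NE: first cell 'B' (not opp) -> no flip
Dir W: first cell '.' (not opp) -> no flip
Dir E: first cell 'B' (not opp) -> no flip
Dir SW: edge -> no flip
Dir S: edge -> no flip
Dir SE: edge -> no flip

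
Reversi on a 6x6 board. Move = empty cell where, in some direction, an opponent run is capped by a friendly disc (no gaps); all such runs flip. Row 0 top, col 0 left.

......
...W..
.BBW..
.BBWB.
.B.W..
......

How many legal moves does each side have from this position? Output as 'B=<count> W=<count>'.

-- B to move --
(0,2): no bracket -> illegal
(0,3): no bracket -> illegal
(0,4): flips 1 -> legal
(1,2): flips 1 -> legal
(1,4): flips 1 -> legal
(2,4): flips 1 -> legal
(4,2): no bracket -> illegal
(4,4): flips 1 -> legal
(5,2): flips 1 -> legal
(5,3): no bracket -> illegal
(5,4): flips 1 -> legal
B mobility = 7
-- W to move --
(1,0): flips 2 -> legal
(1,1): flips 1 -> legal
(1,2): no bracket -> illegal
(2,0): flips 2 -> legal
(2,4): no bracket -> illegal
(2,5): flips 1 -> legal
(3,0): flips 2 -> legal
(3,5): flips 1 -> legal
(4,0): flips 2 -> legal
(4,2): no bracket -> illegal
(4,4): no bracket -> illegal
(4,5): flips 1 -> legal
(5,0): flips 2 -> legal
(5,1): no bracket -> illegal
(5,2): no bracket -> illegal
W mobility = 9

Answer: B=7 W=9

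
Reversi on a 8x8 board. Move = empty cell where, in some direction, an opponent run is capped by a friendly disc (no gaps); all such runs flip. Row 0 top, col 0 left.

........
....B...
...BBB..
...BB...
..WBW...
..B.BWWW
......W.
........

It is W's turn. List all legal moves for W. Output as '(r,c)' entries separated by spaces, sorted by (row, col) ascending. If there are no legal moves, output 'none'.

(0,3): no bracket -> illegal
(0,4): flips 3 -> legal
(0,5): no bracket -> illegal
(1,2): no bracket -> illegal
(1,3): no bracket -> illegal
(1,5): flips 2 -> legal
(1,6): no bracket -> illegal
(2,2): flips 1 -> legal
(2,6): no bracket -> illegal
(3,2): no bracket -> illegal
(3,5): no bracket -> illegal
(3,6): no bracket -> illegal
(4,1): no bracket -> illegal
(4,5): no bracket -> illegal
(5,1): no bracket -> illegal
(5,3): flips 1 -> legal
(6,1): no bracket -> illegal
(6,2): flips 1 -> legal
(6,3): no bracket -> illegal
(6,4): flips 1 -> legal
(6,5): no bracket -> illegal

Answer: (0,4) (1,5) (2,2) (5,3) (6,2) (6,4)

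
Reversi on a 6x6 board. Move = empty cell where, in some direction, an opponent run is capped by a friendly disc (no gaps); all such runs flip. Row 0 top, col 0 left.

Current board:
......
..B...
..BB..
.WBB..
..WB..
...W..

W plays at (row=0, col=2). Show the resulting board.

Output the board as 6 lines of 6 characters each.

Answer: ..W...
..W...
..WB..
.WWB..
..WB..
...W..

Derivation:
Place W at (0,2); scan 8 dirs for brackets.
Dir NW: edge -> no flip
Dir N: edge -> no flip
Dir NE: edge -> no flip
Dir W: first cell '.' (not opp) -> no flip
Dir E: first cell '.' (not opp) -> no flip
Dir SW: first cell '.' (not opp) -> no flip
Dir S: opp run (1,2) (2,2) (3,2) capped by W -> flip
Dir SE: first cell '.' (not opp) -> no flip
All flips: (1,2) (2,2) (3,2)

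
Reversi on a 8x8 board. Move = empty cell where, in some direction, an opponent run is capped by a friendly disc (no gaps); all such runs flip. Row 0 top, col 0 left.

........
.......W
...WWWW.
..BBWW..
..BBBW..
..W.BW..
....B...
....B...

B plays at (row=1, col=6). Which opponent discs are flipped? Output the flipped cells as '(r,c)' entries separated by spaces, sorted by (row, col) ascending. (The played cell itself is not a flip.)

Answer: (2,5) (3,4)

Derivation:
Dir NW: first cell '.' (not opp) -> no flip
Dir N: first cell '.' (not opp) -> no flip
Dir NE: first cell '.' (not opp) -> no flip
Dir W: first cell '.' (not opp) -> no flip
Dir E: opp run (1,7), next=edge -> no flip
Dir SW: opp run (2,5) (3,4) capped by B -> flip
Dir S: opp run (2,6), next='.' -> no flip
Dir SE: first cell '.' (not opp) -> no flip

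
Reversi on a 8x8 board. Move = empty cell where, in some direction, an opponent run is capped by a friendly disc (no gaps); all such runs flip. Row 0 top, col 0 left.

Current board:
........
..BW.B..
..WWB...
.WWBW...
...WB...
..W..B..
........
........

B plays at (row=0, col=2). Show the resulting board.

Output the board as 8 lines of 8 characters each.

Answer: ..B.....
..BB.B..
..WWB...
.WWBW...
...WB...
..W..B..
........
........

Derivation:
Place B at (0,2); scan 8 dirs for brackets.
Dir NW: edge -> no flip
Dir N: edge -> no flip
Dir NE: edge -> no flip
Dir W: first cell '.' (not opp) -> no flip
Dir E: first cell '.' (not opp) -> no flip
Dir SW: first cell '.' (not opp) -> no flip
Dir S: first cell 'B' (not opp) -> no flip
Dir SE: opp run (1,3) capped by B -> flip
All flips: (1,3)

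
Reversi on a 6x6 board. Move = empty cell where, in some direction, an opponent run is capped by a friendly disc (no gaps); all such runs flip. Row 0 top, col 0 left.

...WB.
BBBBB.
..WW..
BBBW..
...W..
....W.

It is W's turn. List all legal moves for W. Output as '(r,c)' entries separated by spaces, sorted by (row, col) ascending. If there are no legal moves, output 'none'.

(0,0): flips 1 -> legal
(0,1): flips 1 -> legal
(0,2): flips 1 -> legal
(0,5): flips 2 -> legal
(1,5): no bracket -> illegal
(2,0): no bracket -> illegal
(2,1): flips 2 -> legal
(2,4): no bracket -> illegal
(2,5): flips 1 -> legal
(4,0): flips 1 -> legal
(4,1): flips 1 -> legal
(4,2): flips 1 -> legal

Answer: (0,0) (0,1) (0,2) (0,5) (2,1) (2,5) (4,0) (4,1) (4,2)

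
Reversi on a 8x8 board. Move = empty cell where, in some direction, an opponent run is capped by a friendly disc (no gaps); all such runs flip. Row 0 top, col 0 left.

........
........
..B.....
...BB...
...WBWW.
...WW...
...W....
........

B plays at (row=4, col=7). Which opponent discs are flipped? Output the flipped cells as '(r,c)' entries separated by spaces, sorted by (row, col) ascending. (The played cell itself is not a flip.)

Answer: (4,5) (4,6)

Derivation:
Dir NW: first cell '.' (not opp) -> no flip
Dir N: first cell '.' (not opp) -> no flip
Dir NE: edge -> no flip
Dir W: opp run (4,6) (4,5) capped by B -> flip
Dir E: edge -> no flip
Dir SW: first cell '.' (not opp) -> no flip
Dir S: first cell '.' (not opp) -> no flip
Dir SE: edge -> no flip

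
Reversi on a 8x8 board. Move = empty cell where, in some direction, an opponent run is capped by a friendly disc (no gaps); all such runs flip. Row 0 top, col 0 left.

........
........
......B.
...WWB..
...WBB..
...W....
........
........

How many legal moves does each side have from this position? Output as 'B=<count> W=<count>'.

-- B to move --
(2,2): flips 1 -> legal
(2,3): flips 1 -> legal
(2,4): flips 1 -> legal
(2,5): no bracket -> illegal
(3,2): flips 2 -> legal
(4,2): flips 1 -> legal
(5,2): no bracket -> illegal
(5,4): no bracket -> illegal
(6,2): flips 1 -> legal
(6,3): no bracket -> illegal
(6,4): no bracket -> illegal
B mobility = 6
-- W to move --
(1,5): no bracket -> illegal
(1,6): no bracket -> illegal
(1,7): flips 3 -> legal
(2,4): no bracket -> illegal
(2,5): no bracket -> illegal
(2,7): no bracket -> illegal
(3,6): flips 1 -> legal
(3,7): no bracket -> illegal
(4,6): flips 2 -> legal
(5,4): flips 1 -> legal
(5,5): flips 1 -> legal
(5,6): flips 1 -> legal
W mobility = 6

Answer: B=6 W=6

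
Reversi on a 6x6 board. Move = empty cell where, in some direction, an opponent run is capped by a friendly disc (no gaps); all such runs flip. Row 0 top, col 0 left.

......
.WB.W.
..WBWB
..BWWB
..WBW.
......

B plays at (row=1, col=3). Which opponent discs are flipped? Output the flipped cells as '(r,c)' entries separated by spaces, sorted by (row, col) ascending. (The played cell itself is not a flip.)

Answer: (2,4)

Derivation:
Dir NW: first cell '.' (not opp) -> no flip
Dir N: first cell '.' (not opp) -> no flip
Dir NE: first cell '.' (not opp) -> no flip
Dir W: first cell 'B' (not opp) -> no flip
Dir E: opp run (1,4), next='.' -> no flip
Dir SW: opp run (2,2), next='.' -> no flip
Dir S: first cell 'B' (not opp) -> no flip
Dir SE: opp run (2,4) capped by B -> flip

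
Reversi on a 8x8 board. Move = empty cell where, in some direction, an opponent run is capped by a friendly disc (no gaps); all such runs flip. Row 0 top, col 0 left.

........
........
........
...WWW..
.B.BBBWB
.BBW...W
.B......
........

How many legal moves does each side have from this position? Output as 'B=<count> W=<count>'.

Answer: B=9 W=7

Derivation:
-- B to move --
(2,2): flips 1 -> legal
(2,3): flips 2 -> legal
(2,4): flips 1 -> legal
(2,5): flips 2 -> legal
(2,6): flips 1 -> legal
(3,2): no bracket -> illegal
(3,6): no bracket -> illegal
(3,7): no bracket -> illegal
(4,2): no bracket -> illegal
(5,4): flips 1 -> legal
(5,5): no bracket -> illegal
(5,6): no bracket -> illegal
(6,2): flips 1 -> legal
(6,3): flips 1 -> legal
(6,4): no bracket -> illegal
(6,6): no bracket -> illegal
(6,7): flips 1 -> legal
B mobility = 9
-- W to move --
(3,0): no bracket -> illegal
(3,1): no bracket -> illegal
(3,2): no bracket -> illegal
(3,6): no bracket -> illegal
(3,7): flips 1 -> legal
(4,0): no bracket -> illegal
(4,2): flips 3 -> legal
(5,0): flips 2 -> legal
(5,4): flips 1 -> legal
(5,5): flips 2 -> legal
(5,6): flips 1 -> legal
(6,0): no bracket -> illegal
(6,2): no bracket -> illegal
(6,3): no bracket -> illegal
(7,0): flips 3 -> legal
(7,1): no bracket -> illegal
(7,2): no bracket -> illegal
W mobility = 7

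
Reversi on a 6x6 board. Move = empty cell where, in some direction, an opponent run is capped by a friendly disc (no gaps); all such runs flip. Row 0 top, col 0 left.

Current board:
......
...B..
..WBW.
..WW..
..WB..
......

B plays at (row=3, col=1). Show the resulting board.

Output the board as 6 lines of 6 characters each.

Answer: ......
...B..
..BBW.
.BWW..
..WB..
......

Derivation:
Place B at (3,1); scan 8 dirs for brackets.
Dir NW: first cell '.' (not opp) -> no flip
Dir N: first cell '.' (not opp) -> no flip
Dir NE: opp run (2,2) capped by B -> flip
Dir W: first cell '.' (not opp) -> no flip
Dir E: opp run (3,2) (3,3), next='.' -> no flip
Dir SW: first cell '.' (not opp) -> no flip
Dir S: first cell '.' (not opp) -> no flip
Dir SE: opp run (4,2), next='.' -> no flip
All flips: (2,2)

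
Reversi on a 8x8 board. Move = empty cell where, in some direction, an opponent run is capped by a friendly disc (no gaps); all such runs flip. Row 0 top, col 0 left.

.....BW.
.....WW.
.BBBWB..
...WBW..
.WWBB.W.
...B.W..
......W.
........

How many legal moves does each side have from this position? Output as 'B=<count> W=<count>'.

-- B to move --
(0,4): no bracket -> illegal
(0,7): flips 2 -> legal
(1,3): no bracket -> illegal
(1,4): flips 1 -> legal
(1,7): no bracket -> illegal
(2,6): flips 1 -> legal
(2,7): flips 1 -> legal
(3,0): no bracket -> illegal
(3,1): flips 1 -> legal
(3,2): flips 1 -> legal
(3,6): flips 1 -> legal
(3,7): no bracket -> illegal
(4,0): flips 2 -> legal
(4,5): flips 1 -> legal
(4,7): no bracket -> illegal
(5,0): no bracket -> illegal
(5,1): no bracket -> illegal
(5,2): no bracket -> illegal
(5,4): no bracket -> illegal
(5,6): no bracket -> illegal
(5,7): no bracket -> illegal
(6,4): no bracket -> illegal
(6,5): no bracket -> illegal
(6,7): no bracket -> illegal
(7,5): no bracket -> illegal
(7,6): no bracket -> illegal
(7,7): flips 2 -> legal
B mobility = 10
-- W to move --
(0,4): flips 1 -> legal
(1,0): no bracket -> illegal
(1,1): flips 1 -> legal
(1,2): no bracket -> illegal
(1,3): flips 1 -> legal
(1,4): no bracket -> illegal
(2,0): flips 3 -> legal
(2,6): flips 1 -> legal
(3,0): no bracket -> illegal
(3,1): no bracket -> illegal
(3,2): no bracket -> illegal
(3,6): no bracket -> illegal
(4,5): flips 2 -> legal
(5,2): flips 3 -> legal
(5,4): flips 2 -> legal
(6,2): flips 2 -> legal
(6,3): flips 2 -> legal
(6,4): flips 1 -> legal
W mobility = 11

Answer: B=10 W=11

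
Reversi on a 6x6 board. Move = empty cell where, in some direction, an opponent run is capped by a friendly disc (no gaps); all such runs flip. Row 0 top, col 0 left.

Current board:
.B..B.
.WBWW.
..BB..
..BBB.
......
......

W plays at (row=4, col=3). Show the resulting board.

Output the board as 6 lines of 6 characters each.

Answer: .B..B.
.WBWW.
..BW..
..BWB.
...W..
......

Derivation:
Place W at (4,3); scan 8 dirs for brackets.
Dir NW: opp run (3,2), next='.' -> no flip
Dir N: opp run (3,3) (2,3) capped by W -> flip
Dir NE: opp run (3,4), next='.' -> no flip
Dir W: first cell '.' (not opp) -> no flip
Dir E: first cell '.' (not opp) -> no flip
Dir SW: first cell '.' (not opp) -> no flip
Dir S: first cell '.' (not opp) -> no flip
Dir SE: first cell '.' (not opp) -> no flip
All flips: (2,3) (3,3)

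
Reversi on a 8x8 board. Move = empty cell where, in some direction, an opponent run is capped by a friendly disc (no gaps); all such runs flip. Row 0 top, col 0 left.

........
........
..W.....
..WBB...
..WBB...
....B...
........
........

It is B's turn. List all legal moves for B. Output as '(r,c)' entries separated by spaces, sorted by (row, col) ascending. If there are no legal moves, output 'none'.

(1,1): flips 1 -> legal
(1,2): no bracket -> illegal
(1,3): no bracket -> illegal
(2,1): flips 1 -> legal
(2,3): no bracket -> illegal
(3,1): flips 1 -> legal
(4,1): flips 1 -> legal
(5,1): flips 1 -> legal
(5,2): no bracket -> illegal
(5,3): no bracket -> illegal

Answer: (1,1) (2,1) (3,1) (4,1) (5,1)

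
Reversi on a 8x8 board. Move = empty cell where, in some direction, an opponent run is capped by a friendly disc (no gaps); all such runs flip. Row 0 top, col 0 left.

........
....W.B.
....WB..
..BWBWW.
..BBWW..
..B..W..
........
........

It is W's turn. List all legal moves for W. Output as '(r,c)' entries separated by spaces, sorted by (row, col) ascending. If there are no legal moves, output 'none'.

(0,5): no bracket -> illegal
(0,6): no bracket -> illegal
(0,7): no bracket -> illegal
(1,5): flips 1 -> legal
(1,7): no bracket -> illegal
(2,1): no bracket -> illegal
(2,2): no bracket -> illegal
(2,3): flips 1 -> legal
(2,6): flips 1 -> legal
(2,7): no bracket -> illegal
(3,1): flips 1 -> legal
(4,1): flips 2 -> legal
(5,1): flips 1 -> legal
(5,3): flips 1 -> legal
(5,4): no bracket -> illegal
(6,1): no bracket -> illegal
(6,2): no bracket -> illegal
(6,3): no bracket -> illegal

Answer: (1,5) (2,3) (2,6) (3,1) (4,1) (5,1) (5,3)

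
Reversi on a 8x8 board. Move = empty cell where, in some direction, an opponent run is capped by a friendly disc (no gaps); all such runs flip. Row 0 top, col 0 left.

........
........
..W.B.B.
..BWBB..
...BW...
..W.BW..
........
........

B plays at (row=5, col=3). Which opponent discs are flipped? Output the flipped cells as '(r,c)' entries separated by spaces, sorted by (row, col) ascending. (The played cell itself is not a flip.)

Dir NW: first cell '.' (not opp) -> no flip
Dir N: first cell 'B' (not opp) -> no flip
Dir NE: opp run (4,4) capped by B -> flip
Dir W: opp run (5,2), next='.' -> no flip
Dir E: first cell 'B' (not opp) -> no flip
Dir SW: first cell '.' (not opp) -> no flip
Dir S: first cell '.' (not opp) -> no flip
Dir SE: first cell '.' (not opp) -> no flip

Answer: (4,4)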